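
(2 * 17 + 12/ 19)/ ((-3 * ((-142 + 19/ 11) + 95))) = 3619/ 14193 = 0.25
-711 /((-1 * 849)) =237 /283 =0.84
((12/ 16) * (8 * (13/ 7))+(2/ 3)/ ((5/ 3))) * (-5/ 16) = -101/ 28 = -3.61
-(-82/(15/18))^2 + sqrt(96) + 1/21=-5083319/525 + 4 * sqrt(6)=-9672.71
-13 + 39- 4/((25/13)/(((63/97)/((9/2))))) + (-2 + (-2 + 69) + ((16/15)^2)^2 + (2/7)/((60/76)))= 3174687919/34374375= 92.36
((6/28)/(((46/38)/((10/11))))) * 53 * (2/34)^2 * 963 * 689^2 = 6905346258915/511819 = 13491773.96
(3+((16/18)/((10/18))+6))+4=73/5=14.60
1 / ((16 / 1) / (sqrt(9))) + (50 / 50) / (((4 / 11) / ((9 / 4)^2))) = 903 / 64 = 14.11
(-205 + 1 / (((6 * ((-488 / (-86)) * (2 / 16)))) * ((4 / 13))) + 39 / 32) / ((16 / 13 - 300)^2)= -200919199 / 88340430336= -0.00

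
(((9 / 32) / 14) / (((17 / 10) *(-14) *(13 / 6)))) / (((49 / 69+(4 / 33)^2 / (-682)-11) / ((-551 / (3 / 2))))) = -211774764465 / 15227499656096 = -0.01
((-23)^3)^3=-1801152661463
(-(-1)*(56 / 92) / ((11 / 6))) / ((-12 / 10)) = -70 / 253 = -0.28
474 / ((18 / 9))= 237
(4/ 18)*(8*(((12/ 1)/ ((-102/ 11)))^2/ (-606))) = -3872/ 788103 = -0.00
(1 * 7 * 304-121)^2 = 4028049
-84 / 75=-28 / 25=-1.12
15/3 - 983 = -978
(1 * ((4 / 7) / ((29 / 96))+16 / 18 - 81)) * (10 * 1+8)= -285814 / 203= -1407.95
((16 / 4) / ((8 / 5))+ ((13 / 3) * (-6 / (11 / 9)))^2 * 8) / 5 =876701 / 1210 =724.55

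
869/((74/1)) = 869/74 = 11.74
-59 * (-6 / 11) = 32.18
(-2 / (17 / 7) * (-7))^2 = 9604 / 289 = 33.23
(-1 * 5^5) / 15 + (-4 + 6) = -619 / 3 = -206.33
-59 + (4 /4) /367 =-21652 /367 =-59.00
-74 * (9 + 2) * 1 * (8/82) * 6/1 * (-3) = 1429.46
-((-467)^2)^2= -47562811921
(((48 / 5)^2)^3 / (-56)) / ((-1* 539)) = 1528823808 / 58953125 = 25.93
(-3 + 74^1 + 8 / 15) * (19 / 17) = 20387 / 255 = 79.95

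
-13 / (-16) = 0.81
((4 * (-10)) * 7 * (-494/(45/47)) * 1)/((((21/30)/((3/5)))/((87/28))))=2693288/7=384755.43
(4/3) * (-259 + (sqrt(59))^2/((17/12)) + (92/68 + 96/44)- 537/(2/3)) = -1359.09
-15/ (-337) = 15/ 337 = 0.04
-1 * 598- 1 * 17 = -615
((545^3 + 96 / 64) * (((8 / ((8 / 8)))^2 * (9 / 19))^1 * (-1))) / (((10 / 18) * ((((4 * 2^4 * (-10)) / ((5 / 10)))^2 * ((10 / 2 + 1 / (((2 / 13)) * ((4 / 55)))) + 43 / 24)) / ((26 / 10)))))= -1022749162227 / 7016320000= -145.77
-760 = -760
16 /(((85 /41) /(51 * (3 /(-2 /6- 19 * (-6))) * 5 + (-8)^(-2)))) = 6036061 /115940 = 52.06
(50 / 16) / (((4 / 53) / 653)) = 865225 / 32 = 27038.28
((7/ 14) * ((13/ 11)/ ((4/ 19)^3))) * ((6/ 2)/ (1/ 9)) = 2407509/ 1408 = 1709.88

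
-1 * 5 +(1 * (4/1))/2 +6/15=-13/5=-2.60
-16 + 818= 802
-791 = -791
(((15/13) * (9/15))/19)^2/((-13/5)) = -405/793117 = -0.00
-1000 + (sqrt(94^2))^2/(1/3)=25508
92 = 92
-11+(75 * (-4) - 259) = -570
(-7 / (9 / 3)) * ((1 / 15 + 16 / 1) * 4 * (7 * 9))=-9447.20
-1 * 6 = -6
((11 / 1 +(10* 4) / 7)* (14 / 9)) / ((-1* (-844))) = 13 / 422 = 0.03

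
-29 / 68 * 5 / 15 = -29 / 204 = -0.14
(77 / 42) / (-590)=-11 / 3540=-0.00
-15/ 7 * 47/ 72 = -235/ 168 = -1.40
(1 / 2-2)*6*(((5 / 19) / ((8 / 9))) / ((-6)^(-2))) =-3645 / 38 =-95.92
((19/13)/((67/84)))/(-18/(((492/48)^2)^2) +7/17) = 76668547452/17160434161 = 4.47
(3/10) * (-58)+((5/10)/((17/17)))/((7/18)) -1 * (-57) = 1431/35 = 40.89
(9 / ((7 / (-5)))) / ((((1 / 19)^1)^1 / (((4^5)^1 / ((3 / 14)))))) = -583680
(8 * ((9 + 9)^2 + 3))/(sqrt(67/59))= 2616 * sqrt(3953)/67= 2454.86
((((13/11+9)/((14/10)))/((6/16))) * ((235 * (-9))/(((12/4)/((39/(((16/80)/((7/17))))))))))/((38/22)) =-205296000/323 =-635591.33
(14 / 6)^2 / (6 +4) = 49 / 90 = 0.54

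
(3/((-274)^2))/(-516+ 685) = 3/12687844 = 0.00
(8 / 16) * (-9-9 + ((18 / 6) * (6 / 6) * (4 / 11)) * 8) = -51 / 11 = -4.64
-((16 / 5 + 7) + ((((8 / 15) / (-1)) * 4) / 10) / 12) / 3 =-2291 / 675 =-3.39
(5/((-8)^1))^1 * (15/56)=-0.17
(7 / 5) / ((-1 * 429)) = -7 / 2145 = -0.00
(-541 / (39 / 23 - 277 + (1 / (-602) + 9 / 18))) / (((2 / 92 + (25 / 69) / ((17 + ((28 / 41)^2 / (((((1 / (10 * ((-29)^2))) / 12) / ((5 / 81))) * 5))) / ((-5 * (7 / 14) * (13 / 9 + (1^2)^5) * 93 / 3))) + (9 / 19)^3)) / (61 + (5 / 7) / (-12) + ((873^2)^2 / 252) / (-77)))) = -49318008149436153536626679708 / 39791906880081350379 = -1239397958.44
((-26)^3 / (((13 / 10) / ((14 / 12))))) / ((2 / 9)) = -70980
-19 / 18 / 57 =-1 / 54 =-0.02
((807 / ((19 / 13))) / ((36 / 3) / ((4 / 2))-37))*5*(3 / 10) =-31473 / 1178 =-26.72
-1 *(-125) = 125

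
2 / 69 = 0.03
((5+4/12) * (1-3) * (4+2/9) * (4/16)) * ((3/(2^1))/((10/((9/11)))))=-76/55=-1.38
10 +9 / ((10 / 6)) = 77 / 5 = 15.40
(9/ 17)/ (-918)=-1/ 1734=-0.00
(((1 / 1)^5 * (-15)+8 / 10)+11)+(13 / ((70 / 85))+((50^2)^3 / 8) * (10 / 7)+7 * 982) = 195312982061 / 70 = 2790185458.01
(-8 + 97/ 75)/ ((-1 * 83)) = 503/ 6225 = 0.08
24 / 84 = 2 / 7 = 0.29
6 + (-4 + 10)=12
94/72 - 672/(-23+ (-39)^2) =3301/3852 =0.86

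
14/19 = 0.74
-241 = -241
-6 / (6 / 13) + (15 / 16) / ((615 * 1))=-8527 / 656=-13.00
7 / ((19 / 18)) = 6.63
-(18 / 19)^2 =-324 / 361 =-0.90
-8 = -8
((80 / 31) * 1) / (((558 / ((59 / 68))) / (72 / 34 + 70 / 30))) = 133930 / 7498683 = 0.02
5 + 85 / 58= 375 / 58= 6.47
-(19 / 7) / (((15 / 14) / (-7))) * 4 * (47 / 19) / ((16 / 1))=329 / 30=10.97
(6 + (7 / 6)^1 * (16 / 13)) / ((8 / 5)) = 4.65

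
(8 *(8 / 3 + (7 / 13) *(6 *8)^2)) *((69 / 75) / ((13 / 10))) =17843584 / 2535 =7038.89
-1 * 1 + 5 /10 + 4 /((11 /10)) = 69 /22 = 3.14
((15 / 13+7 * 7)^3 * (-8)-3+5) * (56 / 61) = -124170931920 / 134017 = -926531.20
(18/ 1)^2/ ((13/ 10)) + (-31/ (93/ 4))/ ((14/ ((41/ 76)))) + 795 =10832317/ 10374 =1044.18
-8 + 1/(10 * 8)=-639/80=-7.99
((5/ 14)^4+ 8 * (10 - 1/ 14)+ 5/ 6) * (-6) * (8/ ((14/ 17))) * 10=-786411415/ 16807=-46790.71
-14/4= -7/2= -3.50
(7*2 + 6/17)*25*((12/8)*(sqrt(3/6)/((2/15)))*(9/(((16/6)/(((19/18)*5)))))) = 19558125*sqrt(2)/544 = 50844.42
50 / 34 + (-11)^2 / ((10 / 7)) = 86.17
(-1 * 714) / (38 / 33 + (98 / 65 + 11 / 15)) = -1531530 / 7277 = -210.46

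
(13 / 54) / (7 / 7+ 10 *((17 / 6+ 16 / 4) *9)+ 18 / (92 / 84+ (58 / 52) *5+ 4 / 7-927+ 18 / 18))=931619 / 2383722216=0.00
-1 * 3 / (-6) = 1 / 2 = 0.50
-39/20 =-1.95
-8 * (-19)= 152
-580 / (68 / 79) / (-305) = 2.21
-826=-826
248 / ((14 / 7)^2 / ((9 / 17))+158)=1116 / 745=1.50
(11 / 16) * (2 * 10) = 55 / 4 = 13.75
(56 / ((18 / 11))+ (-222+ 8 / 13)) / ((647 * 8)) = -10949 / 302796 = -0.04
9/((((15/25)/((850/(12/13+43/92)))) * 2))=7624500/1663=4584.79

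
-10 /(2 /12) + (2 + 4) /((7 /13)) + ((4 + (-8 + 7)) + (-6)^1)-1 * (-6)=-321 /7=-45.86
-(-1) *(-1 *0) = 0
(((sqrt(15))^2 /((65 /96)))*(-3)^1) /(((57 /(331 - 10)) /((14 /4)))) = -323568 /247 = -1309.99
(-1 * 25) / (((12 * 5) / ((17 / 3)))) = -85 / 36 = -2.36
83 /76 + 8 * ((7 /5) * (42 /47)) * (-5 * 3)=-532355 /3572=-149.04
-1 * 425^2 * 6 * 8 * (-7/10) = 6069000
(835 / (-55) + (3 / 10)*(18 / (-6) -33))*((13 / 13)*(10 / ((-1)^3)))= 2858 / 11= 259.82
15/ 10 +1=5/ 2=2.50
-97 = -97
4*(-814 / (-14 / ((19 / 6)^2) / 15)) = 734635 / 21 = 34982.62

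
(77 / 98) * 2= 11 / 7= 1.57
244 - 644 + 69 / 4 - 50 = -1731 / 4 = -432.75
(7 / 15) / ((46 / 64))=224 / 345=0.65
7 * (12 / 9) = 28 / 3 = 9.33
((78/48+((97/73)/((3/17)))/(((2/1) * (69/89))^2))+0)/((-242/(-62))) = 1230018775/1009293912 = 1.22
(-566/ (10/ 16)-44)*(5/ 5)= -4748/ 5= -949.60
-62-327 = -389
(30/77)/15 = 2/77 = 0.03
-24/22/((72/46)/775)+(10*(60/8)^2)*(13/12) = 18275/264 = 69.22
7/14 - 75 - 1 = -151/2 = -75.50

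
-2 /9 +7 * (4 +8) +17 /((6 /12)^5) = 5650 /9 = 627.78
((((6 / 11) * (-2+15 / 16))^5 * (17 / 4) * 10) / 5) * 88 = -5865429267 / 119939072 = -48.90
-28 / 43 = -0.65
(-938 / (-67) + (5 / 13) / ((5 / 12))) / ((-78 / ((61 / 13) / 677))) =-5917 / 4462107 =-0.00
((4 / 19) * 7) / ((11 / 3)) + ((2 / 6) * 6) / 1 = 502 / 209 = 2.40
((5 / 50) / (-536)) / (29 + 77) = -1 / 568160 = -0.00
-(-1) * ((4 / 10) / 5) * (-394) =-788 / 25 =-31.52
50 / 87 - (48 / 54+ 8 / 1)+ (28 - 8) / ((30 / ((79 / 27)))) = -14948 / 2349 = -6.36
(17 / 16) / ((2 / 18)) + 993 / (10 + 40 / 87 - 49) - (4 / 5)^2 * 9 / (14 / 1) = -22282983 / 1341200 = -16.61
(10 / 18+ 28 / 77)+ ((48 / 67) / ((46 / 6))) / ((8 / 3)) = 145577 / 152559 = 0.95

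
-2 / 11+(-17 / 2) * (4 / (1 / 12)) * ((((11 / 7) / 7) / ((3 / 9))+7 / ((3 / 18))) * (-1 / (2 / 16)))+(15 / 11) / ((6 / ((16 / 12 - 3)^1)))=139285.64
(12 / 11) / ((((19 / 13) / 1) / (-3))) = -468 / 209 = -2.24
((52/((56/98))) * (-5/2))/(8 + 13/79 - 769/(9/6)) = 15405/34162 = 0.45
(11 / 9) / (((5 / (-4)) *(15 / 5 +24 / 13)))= -572 / 2835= -0.20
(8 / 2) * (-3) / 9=-4 / 3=-1.33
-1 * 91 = -91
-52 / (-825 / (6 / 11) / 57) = 5928 / 3025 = 1.96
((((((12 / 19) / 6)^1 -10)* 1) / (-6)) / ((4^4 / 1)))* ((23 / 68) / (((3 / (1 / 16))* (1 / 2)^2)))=1081 / 5953536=0.00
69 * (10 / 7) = 690 / 7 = 98.57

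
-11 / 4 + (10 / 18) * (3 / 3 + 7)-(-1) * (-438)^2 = 6906445 / 36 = 191845.69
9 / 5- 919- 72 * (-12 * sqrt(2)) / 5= -4586 / 5 + 864 * sqrt(2) / 5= -672.82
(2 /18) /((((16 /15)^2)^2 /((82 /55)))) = 46125 /360448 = 0.13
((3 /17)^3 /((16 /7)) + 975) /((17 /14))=536500923 /668168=802.94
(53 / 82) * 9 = 477 / 82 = 5.82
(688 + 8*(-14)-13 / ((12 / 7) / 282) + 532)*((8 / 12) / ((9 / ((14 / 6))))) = -1603 / 9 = -178.11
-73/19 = -3.84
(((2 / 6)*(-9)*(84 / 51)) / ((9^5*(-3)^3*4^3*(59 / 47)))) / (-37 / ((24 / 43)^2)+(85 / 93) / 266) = -5425868 / 16705246416033933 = -0.00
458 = 458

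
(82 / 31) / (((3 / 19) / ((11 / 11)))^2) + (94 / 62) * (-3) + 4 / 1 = 29449 / 279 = 105.55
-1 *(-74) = 74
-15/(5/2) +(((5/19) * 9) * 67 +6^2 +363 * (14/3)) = 35771/19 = 1882.68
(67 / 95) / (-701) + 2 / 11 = 132453 / 732545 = 0.18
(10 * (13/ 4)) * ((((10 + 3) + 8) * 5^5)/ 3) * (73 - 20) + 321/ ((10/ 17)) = 188401166/ 5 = 37680233.20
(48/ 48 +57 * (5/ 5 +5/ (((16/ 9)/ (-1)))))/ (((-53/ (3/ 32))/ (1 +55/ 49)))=63843/ 166208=0.38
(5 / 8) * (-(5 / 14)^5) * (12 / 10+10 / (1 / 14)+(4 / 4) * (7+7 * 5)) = -715625 / 1075648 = -0.67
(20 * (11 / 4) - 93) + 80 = 42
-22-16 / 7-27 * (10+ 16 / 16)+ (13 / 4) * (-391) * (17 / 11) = -703833 / 308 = -2285.17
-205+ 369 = 164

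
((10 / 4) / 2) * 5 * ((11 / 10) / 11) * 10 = 6.25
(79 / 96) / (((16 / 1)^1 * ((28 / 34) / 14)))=1343 / 1536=0.87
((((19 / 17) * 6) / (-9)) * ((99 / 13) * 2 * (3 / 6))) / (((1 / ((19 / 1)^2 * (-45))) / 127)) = 2587146210 / 221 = 11706543.94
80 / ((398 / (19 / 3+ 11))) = 2080 / 597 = 3.48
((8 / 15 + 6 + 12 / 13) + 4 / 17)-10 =-7652 / 3315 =-2.31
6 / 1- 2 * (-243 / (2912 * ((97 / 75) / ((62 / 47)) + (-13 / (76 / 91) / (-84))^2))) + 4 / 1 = 10.16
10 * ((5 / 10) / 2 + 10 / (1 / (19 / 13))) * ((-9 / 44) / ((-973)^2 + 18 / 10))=-173925 / 5415300176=-0.00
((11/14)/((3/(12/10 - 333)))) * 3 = -260.70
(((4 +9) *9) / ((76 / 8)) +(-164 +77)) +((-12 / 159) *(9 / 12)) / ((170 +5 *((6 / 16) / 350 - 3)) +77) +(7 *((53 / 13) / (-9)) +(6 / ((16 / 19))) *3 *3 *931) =7301325068842547 / 122459183496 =59622.52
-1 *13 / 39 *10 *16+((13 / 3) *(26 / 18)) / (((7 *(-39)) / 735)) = -70.19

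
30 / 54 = 5 / 9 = 0.56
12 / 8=1.50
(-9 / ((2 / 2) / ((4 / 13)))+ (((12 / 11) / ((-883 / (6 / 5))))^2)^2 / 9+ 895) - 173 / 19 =883.13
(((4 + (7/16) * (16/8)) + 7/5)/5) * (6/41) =753/4100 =0.18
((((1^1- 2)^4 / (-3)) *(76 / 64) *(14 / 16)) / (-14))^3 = 6859 / 452984832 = 0.00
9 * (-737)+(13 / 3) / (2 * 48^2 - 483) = -82083362 / 12375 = -6633.00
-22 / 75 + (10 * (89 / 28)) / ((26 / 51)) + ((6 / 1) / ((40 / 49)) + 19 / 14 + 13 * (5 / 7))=1092661 / 13650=80.05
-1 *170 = -170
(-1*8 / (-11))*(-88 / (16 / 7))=-28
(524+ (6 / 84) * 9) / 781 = 7345 / 10934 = 0.67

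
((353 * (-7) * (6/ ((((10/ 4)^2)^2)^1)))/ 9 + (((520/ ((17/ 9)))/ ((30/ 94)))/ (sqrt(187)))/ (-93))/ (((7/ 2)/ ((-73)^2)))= -120392768/ 1875 - 52096304 * sqrt(187)/ 689843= -65242.18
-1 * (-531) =531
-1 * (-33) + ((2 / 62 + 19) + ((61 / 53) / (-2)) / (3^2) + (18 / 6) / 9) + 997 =31032047 / 29574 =1049.30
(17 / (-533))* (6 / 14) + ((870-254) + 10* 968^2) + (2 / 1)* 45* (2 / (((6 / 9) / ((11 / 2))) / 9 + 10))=51989580629225 / 5547997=9370873.96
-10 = -10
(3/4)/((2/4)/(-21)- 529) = -63/44438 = -0.00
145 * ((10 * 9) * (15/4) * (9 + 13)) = 1076625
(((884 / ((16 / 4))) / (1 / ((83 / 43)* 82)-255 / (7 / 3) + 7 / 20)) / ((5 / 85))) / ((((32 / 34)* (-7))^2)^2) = -410700736535 / 22433952120832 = -0.02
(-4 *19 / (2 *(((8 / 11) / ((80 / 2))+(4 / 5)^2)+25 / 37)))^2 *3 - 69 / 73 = 2727283415317 / 1120545036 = 2433.89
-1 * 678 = -678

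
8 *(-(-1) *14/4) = 28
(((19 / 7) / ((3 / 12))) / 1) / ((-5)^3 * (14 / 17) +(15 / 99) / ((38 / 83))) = -1620168 / 15312115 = -0.11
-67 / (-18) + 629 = 11389 / 18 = 632.72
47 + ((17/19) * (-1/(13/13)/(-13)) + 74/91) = 82788/1729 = 47.88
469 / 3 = 156.33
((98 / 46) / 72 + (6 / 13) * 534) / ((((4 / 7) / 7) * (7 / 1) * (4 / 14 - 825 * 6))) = -0.09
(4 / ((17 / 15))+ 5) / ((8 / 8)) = 145 / 17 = 8.53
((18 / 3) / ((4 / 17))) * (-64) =-1632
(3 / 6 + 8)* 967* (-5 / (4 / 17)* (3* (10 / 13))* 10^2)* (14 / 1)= -7335903750 / 13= -564300288.46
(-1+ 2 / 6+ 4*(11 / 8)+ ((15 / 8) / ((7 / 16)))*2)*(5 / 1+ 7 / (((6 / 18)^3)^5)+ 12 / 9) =84823569079 / 63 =1346405858.40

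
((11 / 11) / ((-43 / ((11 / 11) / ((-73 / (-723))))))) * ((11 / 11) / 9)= -241 / 9417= -0.03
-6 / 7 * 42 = -36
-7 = -7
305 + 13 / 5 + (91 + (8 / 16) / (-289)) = 1151949 / 2890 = 398.60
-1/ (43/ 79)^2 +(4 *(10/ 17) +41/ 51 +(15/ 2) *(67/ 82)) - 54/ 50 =1867238203/ 386625900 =4.83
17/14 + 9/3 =59/14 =4.21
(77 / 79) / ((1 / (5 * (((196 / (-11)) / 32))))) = -1715 / 632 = -2.71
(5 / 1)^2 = 25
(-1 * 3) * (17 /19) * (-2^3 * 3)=1224 /19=64.42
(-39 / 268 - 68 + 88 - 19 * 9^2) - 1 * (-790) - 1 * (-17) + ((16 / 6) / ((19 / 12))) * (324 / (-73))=-267494509 / 371716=-719.62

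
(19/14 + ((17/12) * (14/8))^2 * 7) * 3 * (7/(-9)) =-715777/6912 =-103.56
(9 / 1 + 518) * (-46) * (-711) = 17236062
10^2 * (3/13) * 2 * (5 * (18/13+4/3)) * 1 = 106000/169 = 627.22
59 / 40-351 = -13981 / 40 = -349.52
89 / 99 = 0.90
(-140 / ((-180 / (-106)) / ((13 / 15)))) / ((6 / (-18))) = 9646 / 45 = 214.36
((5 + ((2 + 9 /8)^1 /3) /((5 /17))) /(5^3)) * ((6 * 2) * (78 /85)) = 1599 /2125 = 0.75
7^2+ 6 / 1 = 55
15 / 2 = 7.50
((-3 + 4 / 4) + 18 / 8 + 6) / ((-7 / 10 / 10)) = -625 / 7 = -89.29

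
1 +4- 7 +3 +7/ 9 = 16/ 9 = 1.78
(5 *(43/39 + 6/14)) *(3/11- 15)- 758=-79238/91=-870.75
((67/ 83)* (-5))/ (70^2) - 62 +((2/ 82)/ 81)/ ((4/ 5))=-4187047378/ 67532535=-62.00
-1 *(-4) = 4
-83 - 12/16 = -335/4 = -83.75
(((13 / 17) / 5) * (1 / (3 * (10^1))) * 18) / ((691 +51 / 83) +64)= 3237 / 26654300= 0.00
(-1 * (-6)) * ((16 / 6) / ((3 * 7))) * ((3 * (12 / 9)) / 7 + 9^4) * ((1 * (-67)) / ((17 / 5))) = -246190160 / 2499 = -98515.47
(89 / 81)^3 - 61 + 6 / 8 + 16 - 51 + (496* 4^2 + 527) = 17790681587 / 2125764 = 8369.08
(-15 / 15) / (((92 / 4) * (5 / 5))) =-1 / 23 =-0.04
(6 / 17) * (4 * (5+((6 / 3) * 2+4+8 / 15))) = 1624 / 85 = 19.11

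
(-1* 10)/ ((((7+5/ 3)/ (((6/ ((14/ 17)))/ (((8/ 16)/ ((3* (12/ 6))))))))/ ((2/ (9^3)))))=-0.28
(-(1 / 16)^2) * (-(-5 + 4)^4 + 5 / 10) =1 / 512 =0.00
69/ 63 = 23/ 21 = 1.10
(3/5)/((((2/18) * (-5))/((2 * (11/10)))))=-297/125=-2.38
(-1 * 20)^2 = 400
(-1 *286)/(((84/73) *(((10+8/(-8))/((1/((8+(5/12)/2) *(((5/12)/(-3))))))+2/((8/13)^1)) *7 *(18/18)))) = 167024/32977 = 5.06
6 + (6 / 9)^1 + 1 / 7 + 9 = 332 / 21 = 15.81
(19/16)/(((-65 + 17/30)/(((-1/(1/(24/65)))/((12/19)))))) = 1083/100516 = 0.01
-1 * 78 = -78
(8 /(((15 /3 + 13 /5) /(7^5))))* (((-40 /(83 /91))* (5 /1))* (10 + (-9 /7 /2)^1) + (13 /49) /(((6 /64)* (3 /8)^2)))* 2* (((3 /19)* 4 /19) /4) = -597401.97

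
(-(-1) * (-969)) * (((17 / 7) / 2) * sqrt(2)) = -16473 * sqrt(2) / 14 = -1664.02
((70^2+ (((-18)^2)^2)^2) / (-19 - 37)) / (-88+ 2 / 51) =140504559819 / 62804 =2237191.26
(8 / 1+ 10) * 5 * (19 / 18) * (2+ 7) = 855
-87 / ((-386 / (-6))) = -261 / 193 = -1.35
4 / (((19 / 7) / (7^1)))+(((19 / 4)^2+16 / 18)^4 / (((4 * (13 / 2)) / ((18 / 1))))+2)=2471174340537427 / 11800608768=209410.75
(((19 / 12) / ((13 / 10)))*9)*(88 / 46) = 6270 / 299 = 20.97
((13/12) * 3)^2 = 169/16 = 10.56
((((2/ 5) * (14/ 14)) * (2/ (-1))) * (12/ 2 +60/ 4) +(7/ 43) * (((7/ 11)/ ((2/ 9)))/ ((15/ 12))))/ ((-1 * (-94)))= -3885/ 22231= -0.17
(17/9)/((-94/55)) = -935/846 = -1.11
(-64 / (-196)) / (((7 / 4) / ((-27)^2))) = 46656 / 343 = 136.02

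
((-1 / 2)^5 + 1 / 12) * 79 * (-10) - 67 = -5191 / 48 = -108.15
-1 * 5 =-5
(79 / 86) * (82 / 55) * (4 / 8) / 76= 0.01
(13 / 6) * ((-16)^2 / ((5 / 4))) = 6656 / 15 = 443.73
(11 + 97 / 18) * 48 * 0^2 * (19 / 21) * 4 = 0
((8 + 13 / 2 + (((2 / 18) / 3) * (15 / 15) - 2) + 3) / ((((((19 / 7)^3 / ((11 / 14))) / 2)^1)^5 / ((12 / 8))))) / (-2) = -38168560993100461 / 1093041146150985477528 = -0.00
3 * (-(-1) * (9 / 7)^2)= 243 / 49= 4.96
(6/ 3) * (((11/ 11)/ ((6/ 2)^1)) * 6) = 4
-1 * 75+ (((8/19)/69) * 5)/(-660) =-3244727/43263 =-75.00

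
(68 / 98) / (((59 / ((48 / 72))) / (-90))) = -2040 / 2891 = -0.71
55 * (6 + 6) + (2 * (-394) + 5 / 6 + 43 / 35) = -26447 / 210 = -125.94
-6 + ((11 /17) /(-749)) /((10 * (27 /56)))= -1473434 /245565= -6.00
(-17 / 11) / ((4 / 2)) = -17 / 22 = -0.77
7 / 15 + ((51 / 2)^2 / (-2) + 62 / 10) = -7643 / 24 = -318.46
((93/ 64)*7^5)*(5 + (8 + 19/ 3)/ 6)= 69295261/ 384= 180456.41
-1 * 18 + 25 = 7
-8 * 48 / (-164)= 96 / 41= 2.34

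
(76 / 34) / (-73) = -0.03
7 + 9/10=7.90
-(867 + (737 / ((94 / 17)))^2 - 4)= -164601309 / 8836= -18628.49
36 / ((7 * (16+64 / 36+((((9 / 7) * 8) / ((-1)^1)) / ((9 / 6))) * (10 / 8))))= 81 / 145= 0.56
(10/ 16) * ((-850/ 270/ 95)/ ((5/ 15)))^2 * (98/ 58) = 70805/ 6783912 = 0.01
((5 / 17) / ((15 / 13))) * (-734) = -9542 / 51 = -187.10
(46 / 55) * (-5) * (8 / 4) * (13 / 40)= -299 / 110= -2.72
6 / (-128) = -3 / 64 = -0.05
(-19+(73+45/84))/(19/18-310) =-13743/77854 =-0.18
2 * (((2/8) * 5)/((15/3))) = 1/2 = 0.50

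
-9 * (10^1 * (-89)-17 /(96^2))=8202257 /1024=8010.02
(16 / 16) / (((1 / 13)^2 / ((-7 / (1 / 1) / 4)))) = -1183 / 4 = -295.75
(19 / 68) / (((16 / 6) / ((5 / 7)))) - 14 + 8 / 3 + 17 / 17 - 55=-745513 / 11424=-65.26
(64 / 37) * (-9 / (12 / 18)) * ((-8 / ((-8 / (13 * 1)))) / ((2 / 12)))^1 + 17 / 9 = -1819.52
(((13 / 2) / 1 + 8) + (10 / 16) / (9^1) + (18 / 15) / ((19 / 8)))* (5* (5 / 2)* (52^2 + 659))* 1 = 633703.02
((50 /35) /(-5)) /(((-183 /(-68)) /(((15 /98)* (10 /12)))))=-850 /62769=-0.01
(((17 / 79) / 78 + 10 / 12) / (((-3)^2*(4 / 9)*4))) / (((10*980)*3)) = 23 / 12940200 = 0.00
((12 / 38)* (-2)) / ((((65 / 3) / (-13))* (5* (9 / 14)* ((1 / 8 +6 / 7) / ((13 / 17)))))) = 40768 / 444125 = 0.09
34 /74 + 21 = 794 /37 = 21.46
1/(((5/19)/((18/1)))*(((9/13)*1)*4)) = 24.70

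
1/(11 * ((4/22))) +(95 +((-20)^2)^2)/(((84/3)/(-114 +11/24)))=-145419513/224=-649194.25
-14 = -14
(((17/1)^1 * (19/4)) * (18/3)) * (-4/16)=-969/8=-121.12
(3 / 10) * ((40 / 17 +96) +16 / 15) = 12676 / 425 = 29.83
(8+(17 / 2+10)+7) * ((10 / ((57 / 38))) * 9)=2010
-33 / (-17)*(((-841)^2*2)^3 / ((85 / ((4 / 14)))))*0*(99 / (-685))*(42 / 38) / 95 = 0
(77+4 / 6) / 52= 233 / 156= 1.49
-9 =-9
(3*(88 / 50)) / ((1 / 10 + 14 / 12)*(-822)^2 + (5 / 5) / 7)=924 / 149776645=0.00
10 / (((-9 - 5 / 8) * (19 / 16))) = -0.87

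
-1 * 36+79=43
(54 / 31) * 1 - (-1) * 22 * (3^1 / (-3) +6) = 3464 / 31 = 111.74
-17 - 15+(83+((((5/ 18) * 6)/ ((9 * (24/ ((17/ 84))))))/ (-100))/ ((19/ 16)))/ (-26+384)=-14702559497/ 462808080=-31.77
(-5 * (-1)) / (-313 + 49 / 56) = -40 / 2497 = -0.02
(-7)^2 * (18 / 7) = 126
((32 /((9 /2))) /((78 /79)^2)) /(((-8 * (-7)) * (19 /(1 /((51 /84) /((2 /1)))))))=99856 /4421547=0.02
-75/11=-6.82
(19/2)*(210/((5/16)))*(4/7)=3648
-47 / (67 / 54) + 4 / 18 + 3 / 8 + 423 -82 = 1465129 / 4824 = 303.72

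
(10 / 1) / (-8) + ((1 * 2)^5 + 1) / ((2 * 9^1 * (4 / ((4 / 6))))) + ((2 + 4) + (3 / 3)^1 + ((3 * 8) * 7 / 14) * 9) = 2053 / 18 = 114.06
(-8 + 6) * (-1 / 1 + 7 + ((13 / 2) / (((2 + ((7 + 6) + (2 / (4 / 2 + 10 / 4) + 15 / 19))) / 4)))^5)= -85197153704106351 / 2575830818051584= -33.08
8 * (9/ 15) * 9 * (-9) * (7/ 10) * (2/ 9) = -1512/ 25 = -60.48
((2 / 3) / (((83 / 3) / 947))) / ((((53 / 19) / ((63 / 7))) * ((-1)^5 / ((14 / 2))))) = -2267118 / 4399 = -515.37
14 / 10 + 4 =27 / 5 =5.40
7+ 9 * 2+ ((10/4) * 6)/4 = 115/4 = 28.75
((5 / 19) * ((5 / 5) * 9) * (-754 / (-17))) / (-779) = -33930 / 251617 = -0.13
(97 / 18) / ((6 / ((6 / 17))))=97 / 306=0.32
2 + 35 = 37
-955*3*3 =-8595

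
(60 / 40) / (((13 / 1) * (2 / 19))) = 57 / 52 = 1.10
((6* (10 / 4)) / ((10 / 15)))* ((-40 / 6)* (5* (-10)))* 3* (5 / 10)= 11250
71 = 71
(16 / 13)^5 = 1048576 / 371293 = 2.82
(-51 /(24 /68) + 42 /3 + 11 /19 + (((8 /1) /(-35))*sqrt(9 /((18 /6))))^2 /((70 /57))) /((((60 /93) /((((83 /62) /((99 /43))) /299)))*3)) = -754721936291 /5787291510000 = -0.13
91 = 91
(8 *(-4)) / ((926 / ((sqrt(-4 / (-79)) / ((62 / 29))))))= -464 *sqrt(79) / 1133887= -0.00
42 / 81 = 14 / 27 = 0.52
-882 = -882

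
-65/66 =-0.98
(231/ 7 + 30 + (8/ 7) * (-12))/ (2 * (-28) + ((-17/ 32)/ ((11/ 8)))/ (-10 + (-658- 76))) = -11293920/ 12832393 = -0.88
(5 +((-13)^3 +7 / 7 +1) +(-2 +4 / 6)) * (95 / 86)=-312265 / 129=-2420.66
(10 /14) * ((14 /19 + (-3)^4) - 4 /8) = 2205 /38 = 58.03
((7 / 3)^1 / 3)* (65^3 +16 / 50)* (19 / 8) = 913129189 / 1800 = 507293.99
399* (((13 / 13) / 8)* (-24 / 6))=-399 / 2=-199.50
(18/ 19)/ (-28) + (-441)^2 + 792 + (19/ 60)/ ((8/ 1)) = 12466228687/ 63840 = 195273.01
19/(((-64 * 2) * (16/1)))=-19/2048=-0.01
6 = 6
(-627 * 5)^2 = 9828225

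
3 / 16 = 0.19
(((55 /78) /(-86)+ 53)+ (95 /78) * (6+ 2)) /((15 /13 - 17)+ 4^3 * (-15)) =-420829 /6545976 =-0.06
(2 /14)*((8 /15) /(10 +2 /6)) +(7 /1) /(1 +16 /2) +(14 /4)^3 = 3410731 /78120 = 43.66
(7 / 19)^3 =343 / 6859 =0.05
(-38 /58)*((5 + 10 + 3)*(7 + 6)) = -4446 /29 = -153.31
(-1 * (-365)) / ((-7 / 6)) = -2190 / 7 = -312.86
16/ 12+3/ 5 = 1.93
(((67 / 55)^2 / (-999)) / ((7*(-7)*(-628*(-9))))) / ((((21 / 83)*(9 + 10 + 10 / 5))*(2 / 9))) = 372587 / 82019133365400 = 0.00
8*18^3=46656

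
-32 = -32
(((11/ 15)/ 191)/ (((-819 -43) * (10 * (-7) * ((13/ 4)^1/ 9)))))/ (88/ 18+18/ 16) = 0.00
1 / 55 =0.02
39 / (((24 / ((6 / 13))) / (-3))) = -9 / 4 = -2.25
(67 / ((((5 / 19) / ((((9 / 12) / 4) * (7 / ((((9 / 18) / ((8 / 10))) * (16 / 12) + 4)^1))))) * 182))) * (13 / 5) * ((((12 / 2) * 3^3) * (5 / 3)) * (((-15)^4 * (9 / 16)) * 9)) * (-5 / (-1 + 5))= -1268483236875 / 14848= -85431252.48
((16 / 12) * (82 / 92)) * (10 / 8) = 205 / 138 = 1.49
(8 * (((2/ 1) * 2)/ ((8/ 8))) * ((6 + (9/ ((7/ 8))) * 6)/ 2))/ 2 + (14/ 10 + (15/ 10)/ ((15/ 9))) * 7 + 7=39537/ 70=564.81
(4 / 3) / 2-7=-19 / 3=-6.33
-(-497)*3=1491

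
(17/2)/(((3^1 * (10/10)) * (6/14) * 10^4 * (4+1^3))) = 119/900000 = 0.00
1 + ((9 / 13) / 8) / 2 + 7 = 1673 / 208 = 8.04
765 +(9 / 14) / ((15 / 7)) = 7653 / 10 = 765.30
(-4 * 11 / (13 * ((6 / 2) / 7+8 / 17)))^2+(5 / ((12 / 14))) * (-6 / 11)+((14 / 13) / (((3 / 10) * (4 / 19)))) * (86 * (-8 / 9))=-742740947473 / 574659657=-1292.49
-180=-180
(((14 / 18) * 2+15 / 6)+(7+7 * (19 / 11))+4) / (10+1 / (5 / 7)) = 26875 / 11286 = 2.38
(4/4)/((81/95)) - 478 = -476.83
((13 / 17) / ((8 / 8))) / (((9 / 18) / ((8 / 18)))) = 104 / 153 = 0.68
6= 6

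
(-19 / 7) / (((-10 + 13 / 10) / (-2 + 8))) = 380 / 203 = 1.87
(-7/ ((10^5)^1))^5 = -16807/ 10000000000000000000000000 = -0.00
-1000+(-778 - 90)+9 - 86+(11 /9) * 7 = -17428 /9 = -1936.44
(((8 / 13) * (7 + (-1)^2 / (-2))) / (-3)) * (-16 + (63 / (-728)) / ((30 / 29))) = 16727 / 780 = 21.44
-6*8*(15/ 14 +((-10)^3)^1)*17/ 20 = 285294/ 7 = 40756.29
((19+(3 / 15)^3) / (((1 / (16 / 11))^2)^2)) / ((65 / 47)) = 665321472 / 10814375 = 61.52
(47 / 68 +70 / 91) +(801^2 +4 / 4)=567177459 / 884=641603.46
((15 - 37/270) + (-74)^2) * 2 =1482533/135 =10981.73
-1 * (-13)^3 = 2197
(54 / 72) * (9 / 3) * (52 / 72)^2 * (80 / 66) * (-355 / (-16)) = 299975 / 9504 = 31.56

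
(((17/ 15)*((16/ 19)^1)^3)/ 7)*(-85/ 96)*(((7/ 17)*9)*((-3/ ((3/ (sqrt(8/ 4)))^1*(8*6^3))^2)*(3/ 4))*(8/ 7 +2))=187/ 1120047264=0.00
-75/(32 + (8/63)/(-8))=-945/403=-2.34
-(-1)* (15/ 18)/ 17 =5/ 102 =0.05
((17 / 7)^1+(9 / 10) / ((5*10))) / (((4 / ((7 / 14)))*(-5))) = -8563 / 140000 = -0.06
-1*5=-5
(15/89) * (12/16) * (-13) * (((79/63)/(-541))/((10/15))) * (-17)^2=4452045/2696344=1.65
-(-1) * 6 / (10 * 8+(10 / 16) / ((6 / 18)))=48 / 655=0.07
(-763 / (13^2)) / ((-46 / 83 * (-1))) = -63329 / 7774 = -8.15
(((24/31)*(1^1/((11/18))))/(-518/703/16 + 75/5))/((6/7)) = 76608/775093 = 0.10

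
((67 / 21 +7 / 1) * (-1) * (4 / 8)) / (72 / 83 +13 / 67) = -595027 / 123963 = -4.80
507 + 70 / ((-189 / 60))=4363 / 9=484.78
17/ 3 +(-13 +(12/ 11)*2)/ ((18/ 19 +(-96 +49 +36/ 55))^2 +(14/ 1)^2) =2462600606/ 434944479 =5.66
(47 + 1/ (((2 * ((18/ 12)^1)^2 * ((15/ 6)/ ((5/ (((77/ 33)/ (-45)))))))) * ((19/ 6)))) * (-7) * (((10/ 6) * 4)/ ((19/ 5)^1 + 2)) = -356.38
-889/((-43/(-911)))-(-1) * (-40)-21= -812502/43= -18895.40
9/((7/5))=45/7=6.43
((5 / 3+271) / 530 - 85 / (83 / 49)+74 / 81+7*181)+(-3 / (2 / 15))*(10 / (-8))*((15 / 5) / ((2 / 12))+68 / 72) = 1751.06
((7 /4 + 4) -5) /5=3 /20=0.15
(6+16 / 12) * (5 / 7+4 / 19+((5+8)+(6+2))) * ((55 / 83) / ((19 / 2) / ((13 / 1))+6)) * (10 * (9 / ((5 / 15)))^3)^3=9327362422604626857600 / 77273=120706617092705432.14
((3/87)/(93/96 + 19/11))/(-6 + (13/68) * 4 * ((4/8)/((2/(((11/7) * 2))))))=-83776/35364485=-0.00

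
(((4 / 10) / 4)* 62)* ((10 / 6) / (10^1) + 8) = 1519 / 30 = 50.63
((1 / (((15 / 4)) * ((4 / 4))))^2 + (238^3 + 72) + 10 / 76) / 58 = 115265492933 / 495900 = 232436.97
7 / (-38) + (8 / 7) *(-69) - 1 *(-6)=-73.04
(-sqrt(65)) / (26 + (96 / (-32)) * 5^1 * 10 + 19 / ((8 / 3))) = 8 * sqrt(65) / 935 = 0.07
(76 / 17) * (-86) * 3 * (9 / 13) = -176472 / 221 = -798.52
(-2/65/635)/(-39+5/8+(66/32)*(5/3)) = 32/23072725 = 0.00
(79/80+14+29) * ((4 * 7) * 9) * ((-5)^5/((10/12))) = -83136375/2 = -41568187.50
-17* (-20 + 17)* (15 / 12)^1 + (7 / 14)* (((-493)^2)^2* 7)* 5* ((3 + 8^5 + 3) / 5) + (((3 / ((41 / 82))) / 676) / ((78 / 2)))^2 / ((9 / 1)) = 294366100069115943039493 / 43441281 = 6776183696542372.75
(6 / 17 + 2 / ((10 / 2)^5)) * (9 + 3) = 4.24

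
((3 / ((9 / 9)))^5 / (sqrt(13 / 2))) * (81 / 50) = 19683 * sqrt(26) / 650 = 154.41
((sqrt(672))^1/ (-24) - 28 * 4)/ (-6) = sqrt(42)/ 36 + 56/ 3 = 18.85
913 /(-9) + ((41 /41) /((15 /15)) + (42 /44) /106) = -2107939 /20988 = -100.44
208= 208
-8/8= -1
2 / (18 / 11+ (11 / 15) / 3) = 990 / 931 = 1.06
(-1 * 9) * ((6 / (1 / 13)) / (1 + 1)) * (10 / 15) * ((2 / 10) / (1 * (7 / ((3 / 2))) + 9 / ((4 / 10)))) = -1404 / 815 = -1.72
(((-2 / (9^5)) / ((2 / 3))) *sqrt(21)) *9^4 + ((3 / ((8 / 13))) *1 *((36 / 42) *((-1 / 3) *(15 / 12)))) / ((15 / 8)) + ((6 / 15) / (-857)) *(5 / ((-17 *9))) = -sqrt(21) / 3 -1704545 / 1835694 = -2.46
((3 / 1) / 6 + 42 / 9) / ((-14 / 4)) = -31 / 21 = -1.48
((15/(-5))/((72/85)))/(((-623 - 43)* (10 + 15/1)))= 17/79920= 0.00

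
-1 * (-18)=18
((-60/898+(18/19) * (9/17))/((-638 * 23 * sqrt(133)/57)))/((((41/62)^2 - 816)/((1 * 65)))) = 23629759920 * sqrt(133)/23351036021713939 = 0.00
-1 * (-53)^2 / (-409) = 2809 / 409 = 6.87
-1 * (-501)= 501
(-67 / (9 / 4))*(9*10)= -2680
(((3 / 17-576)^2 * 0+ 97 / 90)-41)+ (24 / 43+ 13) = -102029 / 3870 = -26.36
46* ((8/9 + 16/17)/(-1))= -84.18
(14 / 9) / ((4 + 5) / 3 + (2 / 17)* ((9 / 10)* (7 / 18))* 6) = 595 / 1242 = 0.48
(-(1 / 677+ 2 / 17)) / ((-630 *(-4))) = -457 / 9667560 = -0.00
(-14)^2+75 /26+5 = 5301 /26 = 203.88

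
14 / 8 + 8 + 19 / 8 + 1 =105 / 8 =13.12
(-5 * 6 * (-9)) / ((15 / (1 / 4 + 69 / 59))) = 3015 / 118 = 25.55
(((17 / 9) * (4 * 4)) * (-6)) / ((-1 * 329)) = 544 / 987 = 0.55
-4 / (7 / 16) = -64 / 7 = -9.14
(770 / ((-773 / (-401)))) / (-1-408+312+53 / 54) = -3334716 / 801601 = -4.16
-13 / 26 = -1 / 2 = -0.50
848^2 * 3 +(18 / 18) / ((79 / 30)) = 170427678 / 79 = 2157312.38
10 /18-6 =-49 /9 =-5.44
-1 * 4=-4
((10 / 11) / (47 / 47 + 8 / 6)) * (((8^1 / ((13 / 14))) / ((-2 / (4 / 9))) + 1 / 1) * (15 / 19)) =-5350 / 19019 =-0.28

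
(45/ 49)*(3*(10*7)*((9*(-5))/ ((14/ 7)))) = -4339.29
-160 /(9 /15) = -266.67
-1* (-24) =24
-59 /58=-1.02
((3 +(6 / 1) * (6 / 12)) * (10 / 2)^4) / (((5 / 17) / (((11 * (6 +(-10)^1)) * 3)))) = -1683000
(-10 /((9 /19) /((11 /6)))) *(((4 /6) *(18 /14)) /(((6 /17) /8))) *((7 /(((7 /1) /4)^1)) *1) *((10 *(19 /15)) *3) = -21602240 /189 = -114297.57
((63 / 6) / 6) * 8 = 14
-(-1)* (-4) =-4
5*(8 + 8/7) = 320/7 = 45.71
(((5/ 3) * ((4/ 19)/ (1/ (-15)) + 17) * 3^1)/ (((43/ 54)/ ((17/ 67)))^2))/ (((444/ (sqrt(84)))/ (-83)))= -15329851830 * sqrt(21)/ 5835013183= -12.04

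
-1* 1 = -1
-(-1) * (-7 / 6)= -7 / 6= -1.17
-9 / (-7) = 9 / 7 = 1.29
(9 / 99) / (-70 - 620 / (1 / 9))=-0.00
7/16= 0.44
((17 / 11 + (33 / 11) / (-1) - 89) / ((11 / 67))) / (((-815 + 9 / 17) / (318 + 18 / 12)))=724181895 / 3350732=216.13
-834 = -834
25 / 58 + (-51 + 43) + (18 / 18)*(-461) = -27177 / 58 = -468.57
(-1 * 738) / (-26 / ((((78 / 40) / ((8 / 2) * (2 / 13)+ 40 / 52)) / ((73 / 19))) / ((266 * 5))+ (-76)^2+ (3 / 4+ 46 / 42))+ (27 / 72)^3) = -63749252957184 / 4166543003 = -15300.27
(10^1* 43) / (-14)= -215 / 7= -30.71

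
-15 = -15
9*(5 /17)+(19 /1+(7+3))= 538 /17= 31.65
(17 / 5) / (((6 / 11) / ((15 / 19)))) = 187 / 38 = 4.92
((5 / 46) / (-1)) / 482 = -5 / 22172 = -0.00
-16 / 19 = -0.84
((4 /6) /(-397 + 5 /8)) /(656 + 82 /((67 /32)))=-67 /27692343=-0.00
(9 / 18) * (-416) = -208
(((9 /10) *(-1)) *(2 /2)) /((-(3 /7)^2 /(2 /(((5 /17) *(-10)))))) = -3.33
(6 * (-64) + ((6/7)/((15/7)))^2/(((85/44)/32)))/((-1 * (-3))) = -810368/6375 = -127.12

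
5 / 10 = 1 / 2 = 0.50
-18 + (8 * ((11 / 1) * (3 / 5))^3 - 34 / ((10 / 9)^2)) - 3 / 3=563357 / 250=2253.43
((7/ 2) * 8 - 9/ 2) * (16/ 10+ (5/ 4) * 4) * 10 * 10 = 15510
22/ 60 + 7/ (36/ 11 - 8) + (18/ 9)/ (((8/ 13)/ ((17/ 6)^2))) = 233777/ 9360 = 24.98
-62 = -62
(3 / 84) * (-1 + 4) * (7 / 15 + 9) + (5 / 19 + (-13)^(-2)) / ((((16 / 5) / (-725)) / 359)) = -4918969519 / 224770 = -21884.46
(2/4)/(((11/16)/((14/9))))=112/99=1.13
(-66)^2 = 4356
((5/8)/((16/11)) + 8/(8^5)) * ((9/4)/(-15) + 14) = 487797/81920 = 5.95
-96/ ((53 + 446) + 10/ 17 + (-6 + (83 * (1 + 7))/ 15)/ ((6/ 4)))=-73440/ 401701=-0.18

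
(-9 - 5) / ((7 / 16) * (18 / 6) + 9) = -224 / 165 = -1.36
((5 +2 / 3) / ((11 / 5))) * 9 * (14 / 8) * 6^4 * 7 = 4048380 / 11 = 368034.55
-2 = -2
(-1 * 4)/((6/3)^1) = -2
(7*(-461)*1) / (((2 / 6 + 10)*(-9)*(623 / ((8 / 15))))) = 3688 / 124155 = 0.03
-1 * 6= -6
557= 557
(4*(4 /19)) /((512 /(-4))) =-1 /152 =-0.01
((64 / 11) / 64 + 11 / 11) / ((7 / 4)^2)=192 / 539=0.36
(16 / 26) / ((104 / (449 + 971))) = 1420 / 169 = 8.40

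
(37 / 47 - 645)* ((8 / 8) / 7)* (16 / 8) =-60556 / 329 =-184.06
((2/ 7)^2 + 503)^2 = 607671801/ 2401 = 253091.13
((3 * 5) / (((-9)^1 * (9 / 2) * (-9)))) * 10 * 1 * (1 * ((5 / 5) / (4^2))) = 25 / 972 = 0.03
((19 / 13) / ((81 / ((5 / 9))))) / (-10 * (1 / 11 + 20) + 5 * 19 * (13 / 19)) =-209 / 2833623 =-0.00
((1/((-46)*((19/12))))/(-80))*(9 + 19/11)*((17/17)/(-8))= -177/769120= -0.00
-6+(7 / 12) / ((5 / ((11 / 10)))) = -3523 / 600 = -5.87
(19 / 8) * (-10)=-95 / 4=-23.75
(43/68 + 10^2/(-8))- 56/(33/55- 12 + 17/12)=-254913/40732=-6.26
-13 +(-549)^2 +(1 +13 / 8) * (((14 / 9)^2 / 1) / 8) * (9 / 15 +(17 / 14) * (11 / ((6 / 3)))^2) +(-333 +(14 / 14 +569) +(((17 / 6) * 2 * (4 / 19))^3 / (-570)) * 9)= 679310167334293 / 2251946880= 301654.61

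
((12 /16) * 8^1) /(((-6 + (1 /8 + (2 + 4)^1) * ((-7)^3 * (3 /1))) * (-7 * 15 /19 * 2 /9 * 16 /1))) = 57 /1177610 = 0.00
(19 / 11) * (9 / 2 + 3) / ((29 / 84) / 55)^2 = 276507000 / 841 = 328783.59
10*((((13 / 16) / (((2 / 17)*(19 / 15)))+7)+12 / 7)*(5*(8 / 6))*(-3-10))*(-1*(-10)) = -97976125 / 798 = -122777.10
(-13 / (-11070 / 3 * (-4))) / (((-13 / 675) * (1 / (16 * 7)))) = 210 / 41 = 5.12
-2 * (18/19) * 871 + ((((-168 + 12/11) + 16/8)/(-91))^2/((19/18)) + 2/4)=-62699987237/38076038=-1646.70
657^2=431649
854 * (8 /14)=488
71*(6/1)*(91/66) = 587.36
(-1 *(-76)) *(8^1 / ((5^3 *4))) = 152 / 125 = 1.22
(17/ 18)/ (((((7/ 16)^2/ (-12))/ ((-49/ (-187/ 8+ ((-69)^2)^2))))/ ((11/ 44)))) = 17408/ 544010343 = 0.00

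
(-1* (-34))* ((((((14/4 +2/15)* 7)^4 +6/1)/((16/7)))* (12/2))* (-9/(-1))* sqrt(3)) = 40332146942759* sqrt(3)/120000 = 582144397.36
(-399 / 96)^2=17689 / 1024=17.27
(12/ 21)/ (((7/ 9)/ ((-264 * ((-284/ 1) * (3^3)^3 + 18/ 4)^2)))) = -296978489131638600/ 49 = -6060785492482420.41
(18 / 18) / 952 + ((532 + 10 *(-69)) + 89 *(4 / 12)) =-366517 / 2856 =-128.33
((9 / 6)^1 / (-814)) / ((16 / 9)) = -0.00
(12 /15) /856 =0.00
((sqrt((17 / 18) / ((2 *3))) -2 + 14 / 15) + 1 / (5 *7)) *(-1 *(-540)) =-3924 / 7 + 30 *sqrt(51) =-346.33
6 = 6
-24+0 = -24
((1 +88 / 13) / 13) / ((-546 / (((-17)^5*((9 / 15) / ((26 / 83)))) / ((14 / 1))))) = 11902661231 / 55979560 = 212.63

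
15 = 15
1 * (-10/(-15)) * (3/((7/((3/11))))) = 6/77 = 0.08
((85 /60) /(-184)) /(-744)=17 /1642752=0.00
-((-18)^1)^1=18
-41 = -41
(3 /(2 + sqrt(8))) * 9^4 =4076.48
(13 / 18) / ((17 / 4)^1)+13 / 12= 1.25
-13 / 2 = -6.50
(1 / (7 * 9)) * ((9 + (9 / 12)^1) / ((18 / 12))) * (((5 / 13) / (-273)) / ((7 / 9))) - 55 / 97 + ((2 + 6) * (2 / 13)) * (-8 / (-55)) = -55405397 / 142732590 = -0.39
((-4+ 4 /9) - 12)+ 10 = -50 /9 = -5.56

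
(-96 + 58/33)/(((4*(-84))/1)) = 1555/5544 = 0.28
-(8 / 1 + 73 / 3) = -97 / 3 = -32.33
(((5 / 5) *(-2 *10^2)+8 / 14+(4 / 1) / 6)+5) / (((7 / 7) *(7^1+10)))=-4069 / 357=-11.40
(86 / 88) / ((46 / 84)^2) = 3.26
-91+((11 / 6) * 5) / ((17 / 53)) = -62.42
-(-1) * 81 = 81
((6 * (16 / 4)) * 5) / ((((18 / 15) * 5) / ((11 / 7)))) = 220 / 7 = 31.43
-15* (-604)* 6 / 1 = 54360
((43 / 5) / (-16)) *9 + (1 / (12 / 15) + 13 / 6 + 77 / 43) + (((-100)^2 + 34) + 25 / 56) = 724915129 / 72240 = 10034.82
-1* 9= -9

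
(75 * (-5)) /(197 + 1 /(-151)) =-56625 /29746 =-1.90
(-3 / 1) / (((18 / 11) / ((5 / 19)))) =-55 / 114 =-0.48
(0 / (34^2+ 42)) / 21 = 0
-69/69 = -1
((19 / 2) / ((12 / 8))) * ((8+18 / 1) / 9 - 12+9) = -19 / 27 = -0.70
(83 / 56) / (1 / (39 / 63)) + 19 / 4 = 6665 / 1176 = 5.67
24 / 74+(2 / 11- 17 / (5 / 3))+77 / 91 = -8.85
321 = 321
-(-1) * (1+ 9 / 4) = 13 / 4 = 3.25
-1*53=-53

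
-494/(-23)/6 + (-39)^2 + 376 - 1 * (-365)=156325/69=2265.58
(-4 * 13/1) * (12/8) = -78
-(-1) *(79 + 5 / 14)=1111 / 14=79.36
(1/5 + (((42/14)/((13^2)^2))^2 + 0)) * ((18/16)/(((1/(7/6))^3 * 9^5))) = 139897826369/23120680005277920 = 0.00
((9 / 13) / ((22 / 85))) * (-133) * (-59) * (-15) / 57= -1579725 / 286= -5523.51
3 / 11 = 0.27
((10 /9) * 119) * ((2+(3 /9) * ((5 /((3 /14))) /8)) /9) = 63665 /1458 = 43.67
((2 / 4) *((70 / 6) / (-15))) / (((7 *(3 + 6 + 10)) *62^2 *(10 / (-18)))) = 1 / 730360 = 0.00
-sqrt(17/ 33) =-sqrt(561)/ 33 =-0.72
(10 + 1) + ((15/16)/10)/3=353/32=11.03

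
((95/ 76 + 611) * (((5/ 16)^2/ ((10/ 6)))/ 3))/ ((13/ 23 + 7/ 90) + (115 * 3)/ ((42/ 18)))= 88715025/ 1101704704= 0.08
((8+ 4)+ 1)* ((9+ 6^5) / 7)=101205 / 7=14457.86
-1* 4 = -4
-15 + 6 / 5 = -69 / 5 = -13.80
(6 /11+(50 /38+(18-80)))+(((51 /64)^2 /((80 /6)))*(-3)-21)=-2783291201 /34242560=-81.28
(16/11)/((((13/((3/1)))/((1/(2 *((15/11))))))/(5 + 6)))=88/65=1.35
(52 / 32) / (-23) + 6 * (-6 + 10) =4403 / 184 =23.93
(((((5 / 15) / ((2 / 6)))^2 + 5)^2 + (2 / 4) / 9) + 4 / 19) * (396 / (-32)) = -136433 / 304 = -448.79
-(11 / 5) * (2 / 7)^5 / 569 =-352 / 47815915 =-0.00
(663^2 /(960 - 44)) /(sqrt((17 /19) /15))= 25857 * sqrt(4845) /916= 1964.85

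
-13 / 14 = -0.93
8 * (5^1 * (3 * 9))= 1080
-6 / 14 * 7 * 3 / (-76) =9 / 76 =0.12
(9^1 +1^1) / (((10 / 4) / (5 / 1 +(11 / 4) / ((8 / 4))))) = 51 / 2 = 25.50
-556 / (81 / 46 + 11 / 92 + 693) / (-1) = 51152 / 63929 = 0.80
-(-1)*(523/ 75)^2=273529/ 5625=48.63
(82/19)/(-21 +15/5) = -41/171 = -0.24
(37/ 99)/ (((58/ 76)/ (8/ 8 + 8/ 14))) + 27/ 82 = 164621/ 149814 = 1.10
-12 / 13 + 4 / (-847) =-0.93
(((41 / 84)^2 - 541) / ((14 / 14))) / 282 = -3815615 / 1989792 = -1.92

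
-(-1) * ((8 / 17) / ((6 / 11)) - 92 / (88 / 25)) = -28357 / 1122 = -25.27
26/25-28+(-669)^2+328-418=11186101/25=447444.04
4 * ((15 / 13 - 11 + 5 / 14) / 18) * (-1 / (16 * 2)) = 0.07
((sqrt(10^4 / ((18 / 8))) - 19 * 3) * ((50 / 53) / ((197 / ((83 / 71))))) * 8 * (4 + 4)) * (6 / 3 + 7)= 23107200 / 741311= 31.17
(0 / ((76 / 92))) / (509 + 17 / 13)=0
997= 997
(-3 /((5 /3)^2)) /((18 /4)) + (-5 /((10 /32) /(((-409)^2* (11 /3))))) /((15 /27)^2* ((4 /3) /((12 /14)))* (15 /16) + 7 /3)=-476951619666 /135275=-3525792.79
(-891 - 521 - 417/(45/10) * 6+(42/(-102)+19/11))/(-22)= 183885/2057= 89.39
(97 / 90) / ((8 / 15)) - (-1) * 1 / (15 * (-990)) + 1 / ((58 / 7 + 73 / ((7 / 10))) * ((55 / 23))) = 47380139 / 23403600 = 2.02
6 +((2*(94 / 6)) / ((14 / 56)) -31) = 301 / 3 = 100.33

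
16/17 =0.94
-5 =-5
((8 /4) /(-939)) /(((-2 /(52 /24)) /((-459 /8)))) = -663 /5008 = -0.13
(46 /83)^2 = 0.31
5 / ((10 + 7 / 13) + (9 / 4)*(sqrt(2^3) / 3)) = 17810 / 36017 - 2535*sqrt(2) / 36017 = 0.39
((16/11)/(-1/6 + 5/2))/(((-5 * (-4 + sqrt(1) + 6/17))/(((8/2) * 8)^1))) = 8704/5775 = 1.51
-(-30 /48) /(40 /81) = 81 /64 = 1.27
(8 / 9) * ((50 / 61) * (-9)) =-400 / 61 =-6.56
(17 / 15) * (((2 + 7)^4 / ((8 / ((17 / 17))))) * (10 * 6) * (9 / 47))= 1003833 / 94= 10679.07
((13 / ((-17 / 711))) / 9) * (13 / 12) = -13351 / 204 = -65.45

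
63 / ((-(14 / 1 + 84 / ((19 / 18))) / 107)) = -18297 / 254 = -72.04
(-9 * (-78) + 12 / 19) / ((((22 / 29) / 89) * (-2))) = -17228175 / 418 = -41215.73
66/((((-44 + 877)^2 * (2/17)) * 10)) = 33/408170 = 0.00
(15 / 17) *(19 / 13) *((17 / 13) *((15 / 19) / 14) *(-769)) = -173025 / 2366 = -73.13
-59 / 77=-0.77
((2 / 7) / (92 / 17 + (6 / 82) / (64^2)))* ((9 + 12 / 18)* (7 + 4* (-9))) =-4801961984 / 324453423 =-14.80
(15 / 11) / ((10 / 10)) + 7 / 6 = 167 / 66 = 2.53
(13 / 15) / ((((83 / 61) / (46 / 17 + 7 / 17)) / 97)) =4076813 / 21165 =192.62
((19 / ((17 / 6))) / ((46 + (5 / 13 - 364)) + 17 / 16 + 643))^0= 1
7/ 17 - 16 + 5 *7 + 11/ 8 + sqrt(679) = 2827/ 136 + sqrt(679) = 46.84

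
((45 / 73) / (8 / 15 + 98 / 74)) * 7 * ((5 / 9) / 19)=97125 / 1429997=0.07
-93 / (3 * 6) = -31 / 6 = -5.17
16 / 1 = 16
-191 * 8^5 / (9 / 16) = -11126556.44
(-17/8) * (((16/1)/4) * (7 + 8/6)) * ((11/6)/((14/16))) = -9350/63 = -148.41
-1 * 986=-986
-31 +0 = -31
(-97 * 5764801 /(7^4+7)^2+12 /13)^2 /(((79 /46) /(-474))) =-1489709940433503981 /591644025856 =-2517915.97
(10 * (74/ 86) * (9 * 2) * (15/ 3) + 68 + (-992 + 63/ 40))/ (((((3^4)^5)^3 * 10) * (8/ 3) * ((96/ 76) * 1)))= -0.00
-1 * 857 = -857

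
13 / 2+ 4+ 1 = 23 / 2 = 11.50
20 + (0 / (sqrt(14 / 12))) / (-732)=20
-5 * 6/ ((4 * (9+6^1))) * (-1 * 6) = 3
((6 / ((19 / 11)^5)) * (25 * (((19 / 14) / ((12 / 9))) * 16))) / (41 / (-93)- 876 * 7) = -1225451700 / 47297270209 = -0.03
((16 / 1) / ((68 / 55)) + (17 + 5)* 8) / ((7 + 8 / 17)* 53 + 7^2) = 803 / 1891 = 0.42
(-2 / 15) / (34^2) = -1 / 8670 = -0.00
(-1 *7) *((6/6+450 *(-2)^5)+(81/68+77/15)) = 102763703/1020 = 100748.73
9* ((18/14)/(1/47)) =3807/7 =543.86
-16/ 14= -8/ 7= -1.14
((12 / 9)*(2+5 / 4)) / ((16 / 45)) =195 / 16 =12.19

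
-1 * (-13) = 13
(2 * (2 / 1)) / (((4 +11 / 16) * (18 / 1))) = 32 / 675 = 0.05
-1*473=-473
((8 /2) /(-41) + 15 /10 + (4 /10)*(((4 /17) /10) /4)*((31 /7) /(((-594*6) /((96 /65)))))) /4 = 6604702789 /18837819000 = 0.35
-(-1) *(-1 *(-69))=69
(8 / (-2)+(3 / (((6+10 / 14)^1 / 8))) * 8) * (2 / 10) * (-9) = -10404 / 235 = -44.27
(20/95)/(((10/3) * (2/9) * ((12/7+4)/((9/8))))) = 1701/30400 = 0.06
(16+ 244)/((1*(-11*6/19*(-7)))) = 2470/231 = 10.69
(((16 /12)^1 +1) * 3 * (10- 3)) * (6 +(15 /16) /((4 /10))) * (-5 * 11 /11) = -65415 /32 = -2044.22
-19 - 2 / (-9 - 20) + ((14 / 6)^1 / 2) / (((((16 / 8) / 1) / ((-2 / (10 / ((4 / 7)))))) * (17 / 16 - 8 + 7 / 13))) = -10954753 / 578985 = -18.92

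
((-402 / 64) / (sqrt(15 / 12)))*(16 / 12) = -67*sqrt(5) / 20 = -7.49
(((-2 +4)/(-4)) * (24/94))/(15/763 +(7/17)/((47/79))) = -38913/216962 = -0.18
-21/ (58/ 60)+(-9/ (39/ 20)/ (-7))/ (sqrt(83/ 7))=-21.53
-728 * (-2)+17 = 1473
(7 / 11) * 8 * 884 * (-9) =-445536 / 11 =-40503.27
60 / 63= 20 / 21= 0.95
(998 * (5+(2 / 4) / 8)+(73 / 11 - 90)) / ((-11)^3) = -3.73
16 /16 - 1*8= -7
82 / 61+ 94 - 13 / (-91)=40773 / 427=95.49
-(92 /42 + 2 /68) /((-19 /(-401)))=-635585 /13566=-46.85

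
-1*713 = -713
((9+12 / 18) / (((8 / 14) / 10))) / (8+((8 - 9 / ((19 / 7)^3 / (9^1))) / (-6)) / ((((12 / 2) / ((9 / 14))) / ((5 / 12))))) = 779731120 / 36738539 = 21.22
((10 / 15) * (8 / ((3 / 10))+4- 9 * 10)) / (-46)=178 / 207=0.86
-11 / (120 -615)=1 / 45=0.02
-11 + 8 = -3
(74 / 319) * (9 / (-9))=-74 / 319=-0.23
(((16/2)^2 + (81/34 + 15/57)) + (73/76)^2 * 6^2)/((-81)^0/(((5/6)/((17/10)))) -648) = -2918275/18877412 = -0.15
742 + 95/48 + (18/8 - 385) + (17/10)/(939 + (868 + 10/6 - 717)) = 283927349/786000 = 361.23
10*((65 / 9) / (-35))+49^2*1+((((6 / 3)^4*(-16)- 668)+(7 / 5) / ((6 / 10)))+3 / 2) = 186325 / 126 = 1478.77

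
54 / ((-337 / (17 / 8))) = -459 / 1348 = -0.34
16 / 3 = 5.33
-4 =-4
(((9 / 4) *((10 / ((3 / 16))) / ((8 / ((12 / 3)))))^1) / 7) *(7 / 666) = 10 / 111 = 0.09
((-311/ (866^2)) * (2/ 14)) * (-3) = 933/ 5249692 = 0.00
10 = 10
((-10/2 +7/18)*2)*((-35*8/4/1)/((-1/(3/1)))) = -5810/3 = -1936.67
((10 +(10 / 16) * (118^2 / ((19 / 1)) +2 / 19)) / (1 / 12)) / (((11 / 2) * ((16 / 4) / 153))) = 16328925 / 418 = 39064.41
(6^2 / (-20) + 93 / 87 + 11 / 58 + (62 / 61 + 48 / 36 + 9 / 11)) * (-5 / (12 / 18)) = -1533289 / 77836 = -19.70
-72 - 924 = -996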